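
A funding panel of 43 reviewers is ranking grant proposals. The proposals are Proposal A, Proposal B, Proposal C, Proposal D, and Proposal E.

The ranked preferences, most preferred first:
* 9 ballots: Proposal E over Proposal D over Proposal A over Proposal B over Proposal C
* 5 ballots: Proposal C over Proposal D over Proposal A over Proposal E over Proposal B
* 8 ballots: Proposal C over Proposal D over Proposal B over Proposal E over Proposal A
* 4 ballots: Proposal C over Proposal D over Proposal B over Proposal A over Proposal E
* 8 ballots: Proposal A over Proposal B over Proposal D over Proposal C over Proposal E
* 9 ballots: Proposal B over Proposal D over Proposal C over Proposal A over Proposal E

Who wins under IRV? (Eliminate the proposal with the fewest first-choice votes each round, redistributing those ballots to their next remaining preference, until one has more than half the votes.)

Round 1: Proposal A 8, Proposal B 9, Proposal C 17, Proposal D 0, Proposal E 9. Proposal D eliminated.
Round 2: Proposal A 8, Proposal B 9, Proposal C 17, Proposal E 9. Proposal A eliminated.
Round 3: Proposal B 17, Proposal C 17, Proposal E 9. Proposal E eliminated.
Round 4: Proposal B 26, Proposal C 17. Proposal B has a majority (≥22).

Proposal B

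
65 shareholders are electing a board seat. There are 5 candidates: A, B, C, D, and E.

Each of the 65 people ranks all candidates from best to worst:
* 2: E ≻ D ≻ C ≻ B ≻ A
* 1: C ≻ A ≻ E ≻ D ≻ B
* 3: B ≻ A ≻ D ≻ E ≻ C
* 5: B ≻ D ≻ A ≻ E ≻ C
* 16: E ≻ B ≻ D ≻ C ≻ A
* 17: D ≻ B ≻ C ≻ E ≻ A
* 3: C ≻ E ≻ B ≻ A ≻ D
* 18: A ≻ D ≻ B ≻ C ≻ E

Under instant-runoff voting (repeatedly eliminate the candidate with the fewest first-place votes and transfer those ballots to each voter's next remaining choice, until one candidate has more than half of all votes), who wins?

D

Round 1: A 18, B 8, C 4, D 17, E 18. C eliminated.
Round 2: A 19, B 8, D 17, E 21. B eliminated.
Round 3: A 22, D 22, E 21. E eliminated.
Round 4: A 25, D 40. D has a majority (≥33).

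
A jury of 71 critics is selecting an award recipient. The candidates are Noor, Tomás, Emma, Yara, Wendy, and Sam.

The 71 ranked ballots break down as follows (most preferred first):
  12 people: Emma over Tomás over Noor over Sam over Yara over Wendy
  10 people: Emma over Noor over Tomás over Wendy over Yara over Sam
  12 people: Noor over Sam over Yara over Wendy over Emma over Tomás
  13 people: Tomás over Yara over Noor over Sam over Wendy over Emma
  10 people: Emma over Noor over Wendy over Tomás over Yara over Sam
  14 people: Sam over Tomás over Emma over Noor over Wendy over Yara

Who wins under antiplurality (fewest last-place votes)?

Last-place votes: Noor 0, Tomás 12, Emma 13, Yara 14, Wendy 12, Sam 20.

Noor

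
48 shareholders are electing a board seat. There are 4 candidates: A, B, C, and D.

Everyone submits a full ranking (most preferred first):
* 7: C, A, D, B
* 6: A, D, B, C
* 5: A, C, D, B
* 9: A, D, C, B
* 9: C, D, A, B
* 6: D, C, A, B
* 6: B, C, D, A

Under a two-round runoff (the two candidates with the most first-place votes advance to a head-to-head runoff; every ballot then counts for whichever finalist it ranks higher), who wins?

C

Round 1 first-place votes: A 20, B 6, C 16, D 6. A and C advance.
Runoff: A is ranked above C on 20 ballots, C above A on 28.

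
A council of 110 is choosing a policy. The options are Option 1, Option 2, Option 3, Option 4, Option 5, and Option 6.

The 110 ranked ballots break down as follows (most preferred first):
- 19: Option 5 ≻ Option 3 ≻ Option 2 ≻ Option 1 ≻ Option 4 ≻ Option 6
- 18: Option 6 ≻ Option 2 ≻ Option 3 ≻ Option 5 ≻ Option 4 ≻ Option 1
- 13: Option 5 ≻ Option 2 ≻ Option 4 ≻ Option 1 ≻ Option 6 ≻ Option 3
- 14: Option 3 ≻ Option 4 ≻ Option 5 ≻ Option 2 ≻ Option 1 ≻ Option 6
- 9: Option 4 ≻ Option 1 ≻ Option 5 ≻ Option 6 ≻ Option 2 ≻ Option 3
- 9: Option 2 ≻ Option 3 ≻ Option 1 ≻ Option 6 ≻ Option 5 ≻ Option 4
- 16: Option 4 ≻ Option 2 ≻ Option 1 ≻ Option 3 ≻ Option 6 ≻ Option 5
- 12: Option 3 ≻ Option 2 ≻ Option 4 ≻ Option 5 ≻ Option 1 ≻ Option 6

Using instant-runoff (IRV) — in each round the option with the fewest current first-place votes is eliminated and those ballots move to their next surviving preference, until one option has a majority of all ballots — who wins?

Option 3

Round 1: Option 1 0, Option 2 9, Option 3 26, Option 4 25, Option 5 32, Option 6 18. Option 1 eliminated.
Round 2: Option 2 9, Option 3 26, Option 4 25, Option 5 32, Option 6 18. Option 2 eliminated.
Round 3: Option 3 35, Option 4 25, Option 5 32, Option 6 18. Option 6 eliminated.
Round 4: Option 3 53, Option 4 25, Option 5 32. Option 4 eliminated.
Round 5: Option 3 69, Option 5 41. Option 3 has a majority (≥56).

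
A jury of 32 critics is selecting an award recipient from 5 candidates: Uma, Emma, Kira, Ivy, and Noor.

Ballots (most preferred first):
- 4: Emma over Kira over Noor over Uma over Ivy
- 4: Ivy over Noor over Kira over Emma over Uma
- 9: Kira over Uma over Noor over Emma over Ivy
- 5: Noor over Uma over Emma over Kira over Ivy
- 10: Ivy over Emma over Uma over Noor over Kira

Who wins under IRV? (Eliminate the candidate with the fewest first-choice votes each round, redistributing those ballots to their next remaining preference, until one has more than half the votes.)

Round 1: Uma 0, Emma 4, Kira 9, Ivy 14, Noor 5. Uma eliminated.
Round 2: Emma 4, Kira 9, Ivy 14, Noor 5. Emma eliminated.
Round 3: Kira 13, Ivy 14, Noor 5. Noor eliminated.
Round 4: Kira 18, Ivy 14. Kira has a majority (≥17).

Kira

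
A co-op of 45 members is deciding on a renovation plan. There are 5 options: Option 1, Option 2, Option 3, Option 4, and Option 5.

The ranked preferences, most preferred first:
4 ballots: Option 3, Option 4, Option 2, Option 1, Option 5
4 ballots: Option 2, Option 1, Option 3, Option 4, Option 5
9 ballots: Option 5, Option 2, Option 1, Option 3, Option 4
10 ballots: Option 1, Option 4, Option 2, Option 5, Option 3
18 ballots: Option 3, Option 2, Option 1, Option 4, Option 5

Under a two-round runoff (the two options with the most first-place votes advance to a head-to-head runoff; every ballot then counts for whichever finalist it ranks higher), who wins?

Round 1 first-place votes: Option 1 10, Option 2 4, Option 3 22, Option 4 0, Option 5 9. Option 3 and Option 1 advance.
Runoff: Option 3 is ranked above Option 1 on 22 ballots, Option 1 above Option 3 on 23.

Option 1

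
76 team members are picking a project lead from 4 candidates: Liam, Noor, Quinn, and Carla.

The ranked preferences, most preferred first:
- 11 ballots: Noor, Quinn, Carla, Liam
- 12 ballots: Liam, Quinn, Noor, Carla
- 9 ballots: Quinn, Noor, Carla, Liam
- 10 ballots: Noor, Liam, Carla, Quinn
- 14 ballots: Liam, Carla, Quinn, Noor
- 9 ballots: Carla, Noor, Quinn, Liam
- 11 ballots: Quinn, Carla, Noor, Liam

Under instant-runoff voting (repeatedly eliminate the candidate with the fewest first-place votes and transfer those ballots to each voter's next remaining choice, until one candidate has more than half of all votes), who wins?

Noor

Round 1: Liam 26, Noor 21, Quinn 20, Carla 9. Carla eliminated.
Round 2: Liam 26, Noor 30, Quinn 20. Quinn eliminated.
Round 3: Liam 26, Noor 50. Noor has a majority (≥39).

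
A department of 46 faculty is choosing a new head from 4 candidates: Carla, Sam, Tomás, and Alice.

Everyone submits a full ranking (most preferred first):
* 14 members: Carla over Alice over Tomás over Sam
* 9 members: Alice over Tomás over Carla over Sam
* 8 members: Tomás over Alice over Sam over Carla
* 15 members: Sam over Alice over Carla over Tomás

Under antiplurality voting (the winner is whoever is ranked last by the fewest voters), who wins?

Last-place votes: Carla 8, Sam 23, Tomás 15, Alice 0.

Alice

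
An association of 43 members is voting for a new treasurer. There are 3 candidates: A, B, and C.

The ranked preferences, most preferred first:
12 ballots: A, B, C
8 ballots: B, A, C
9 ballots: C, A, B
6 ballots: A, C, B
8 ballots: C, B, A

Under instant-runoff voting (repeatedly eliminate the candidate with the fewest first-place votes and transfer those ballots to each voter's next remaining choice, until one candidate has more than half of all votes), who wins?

A

Round 1: A 18, B 8, C 17. B eliminated.
Round 2: A 26, C 17. A has a majority (≥22).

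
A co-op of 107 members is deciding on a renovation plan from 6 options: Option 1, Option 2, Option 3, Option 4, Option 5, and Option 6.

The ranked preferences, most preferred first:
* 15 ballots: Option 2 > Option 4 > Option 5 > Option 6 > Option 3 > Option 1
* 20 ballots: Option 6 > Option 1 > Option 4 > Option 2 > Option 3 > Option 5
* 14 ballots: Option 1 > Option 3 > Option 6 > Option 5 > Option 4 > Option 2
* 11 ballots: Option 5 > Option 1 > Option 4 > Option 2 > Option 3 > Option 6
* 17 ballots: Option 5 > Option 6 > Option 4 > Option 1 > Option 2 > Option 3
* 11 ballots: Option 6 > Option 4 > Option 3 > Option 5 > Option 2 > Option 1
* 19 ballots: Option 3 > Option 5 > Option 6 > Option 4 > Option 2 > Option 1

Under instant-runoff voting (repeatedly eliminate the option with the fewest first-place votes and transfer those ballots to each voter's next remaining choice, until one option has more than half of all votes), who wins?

Round 1: Option 1 14, Option 2 15, Option 3 19, Option 4 0, Option 5 28, Option 6 31. Option 4 eliminated.
Round 2: Option 1 14, Option 2 15, Option 3 19, Option 5 28, Option 6 31. Option 1 eliminated.
Round 3: Option 2 15, Option 3 33, Option 5 28, Option 6 31. Option 2 eliminated.
Round 4: Option 3 33, Option 5 43, Option 6 31. Option 6 eliminated.
Round 5: Option 3 64, Option 5 43. Option 3 has a majority (≥54).

Option 3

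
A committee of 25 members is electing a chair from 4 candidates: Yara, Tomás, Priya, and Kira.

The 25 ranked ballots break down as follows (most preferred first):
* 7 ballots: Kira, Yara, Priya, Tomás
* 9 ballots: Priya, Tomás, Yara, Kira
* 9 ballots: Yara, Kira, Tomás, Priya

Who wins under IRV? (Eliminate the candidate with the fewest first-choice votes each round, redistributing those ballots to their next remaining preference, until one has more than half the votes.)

Round 1: Yara 9, Tomás 0, Priya 9, Kira 7. Tomás eliminated.
Round 2: Yara 9, Priya 9, Kira 7. Kira eliminated.
Round 3: Yara 16, Priya 9. Yara has a majority (≥13).

Yara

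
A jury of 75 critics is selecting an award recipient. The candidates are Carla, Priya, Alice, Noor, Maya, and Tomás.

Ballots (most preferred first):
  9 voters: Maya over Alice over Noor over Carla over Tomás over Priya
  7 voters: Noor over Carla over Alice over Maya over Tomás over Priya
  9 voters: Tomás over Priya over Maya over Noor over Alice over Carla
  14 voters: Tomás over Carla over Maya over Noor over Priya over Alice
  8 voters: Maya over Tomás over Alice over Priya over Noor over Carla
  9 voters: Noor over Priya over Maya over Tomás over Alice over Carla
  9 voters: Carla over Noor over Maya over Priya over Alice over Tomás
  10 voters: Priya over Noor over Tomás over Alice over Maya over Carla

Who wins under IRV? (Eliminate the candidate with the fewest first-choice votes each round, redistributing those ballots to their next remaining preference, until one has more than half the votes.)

Noor

Round 1: Carla 9, Priya 10, Alice 0, Noor 16, Maya 17, Tomás 23. Alice eliminated.
Round 2: Carla 9, Priya 10, Noor 16, Maya 17, Tomás 23. Carla eliminated.
Round 3: Priya 10, Noor 25, Maya 17, Tomás 23. Priya eliminated.
Round 4: Noor 35, Maya 17, Tomás 23. Maya eliminated.
Round 5: Noor 44, Tomás 31. Noor has a majority (≥38).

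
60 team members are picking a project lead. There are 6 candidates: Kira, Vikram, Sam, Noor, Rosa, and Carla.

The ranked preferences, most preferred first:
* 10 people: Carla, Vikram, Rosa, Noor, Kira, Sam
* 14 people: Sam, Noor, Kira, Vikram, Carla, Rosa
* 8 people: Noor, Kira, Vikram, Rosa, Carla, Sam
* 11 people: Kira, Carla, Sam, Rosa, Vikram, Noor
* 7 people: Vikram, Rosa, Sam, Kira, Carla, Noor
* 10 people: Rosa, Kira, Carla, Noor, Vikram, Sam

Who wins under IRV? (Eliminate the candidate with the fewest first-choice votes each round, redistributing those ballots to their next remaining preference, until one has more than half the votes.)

Kira

Round 1: Kira 11, Vikram 7, Sam 14, Noor 8, Rosa 10, Carla 10. Vikram eliminated.
Round 2: Kira 11, Sam 14, Noor 8, Rosa 17, Carla 10. Noor eliminated.
Round 3: Kira 19, Sam 14, Rosa 17, Carla 10. Carla eliminated.
Round 4: Kira 19, Sam 14, Rosa 27. Sam eliminated.
Round 5: Kira 33, Rosa 27. Kira has a majority (≥31).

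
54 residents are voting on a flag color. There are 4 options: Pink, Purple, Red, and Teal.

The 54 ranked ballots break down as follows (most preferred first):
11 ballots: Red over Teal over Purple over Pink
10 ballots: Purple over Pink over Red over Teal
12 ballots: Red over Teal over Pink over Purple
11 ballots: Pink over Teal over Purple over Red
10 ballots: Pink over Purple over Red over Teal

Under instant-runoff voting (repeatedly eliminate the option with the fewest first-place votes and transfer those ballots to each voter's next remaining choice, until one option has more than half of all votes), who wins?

Round 1: Pink 21, Purple 10, Red 23, Teal 0. Teal eliminated.
Round 2: Pink 21, Purple 10, Red 23. Purple eliminated.
Round 3: Pink 31, Red 23. Pink has a majority (≥28).

Pink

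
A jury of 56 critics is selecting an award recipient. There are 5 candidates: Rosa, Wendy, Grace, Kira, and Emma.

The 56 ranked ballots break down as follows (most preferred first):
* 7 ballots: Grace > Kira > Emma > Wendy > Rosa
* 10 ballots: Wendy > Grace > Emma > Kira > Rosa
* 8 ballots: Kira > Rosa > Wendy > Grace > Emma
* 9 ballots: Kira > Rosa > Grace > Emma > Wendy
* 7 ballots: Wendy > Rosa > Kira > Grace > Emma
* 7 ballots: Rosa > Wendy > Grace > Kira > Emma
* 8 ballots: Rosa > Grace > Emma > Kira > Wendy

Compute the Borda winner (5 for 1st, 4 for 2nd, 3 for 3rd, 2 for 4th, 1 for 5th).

Rosa

Rosa: 7×1 + 10×1 + 8×4 + 9×4 + 7×4 + 7×5 + 8×5 = 188
Wendy: 7×2 + 10×5 + 8×3 + 9×1 + 7×5 + 7×4 + 8×1 = 168
Grace: 7×5 + 10×4 + 8×2 + 9×3 + 7×2 + 7×3 + 8×4 = 185
Kira: 7×4 + 10×2 + 8×5 + 9×5 + 7×3 + 7×2 + 8×2 = 184
Emma: 7×3 + 10×3 + 8×1 + 9×2 + 7×1 + 7×1 + 8×3 = 115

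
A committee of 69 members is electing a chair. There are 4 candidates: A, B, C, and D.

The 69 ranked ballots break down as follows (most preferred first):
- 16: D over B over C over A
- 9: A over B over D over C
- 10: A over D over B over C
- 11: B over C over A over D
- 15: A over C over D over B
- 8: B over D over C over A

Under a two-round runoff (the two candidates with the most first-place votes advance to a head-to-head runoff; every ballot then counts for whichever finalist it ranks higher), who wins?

Round 1 first-place votes: A 34, B 19, C 0, D 16. A and B advance.
Runoff: A is ranked above B on 34 ballots, B above A on 35.

B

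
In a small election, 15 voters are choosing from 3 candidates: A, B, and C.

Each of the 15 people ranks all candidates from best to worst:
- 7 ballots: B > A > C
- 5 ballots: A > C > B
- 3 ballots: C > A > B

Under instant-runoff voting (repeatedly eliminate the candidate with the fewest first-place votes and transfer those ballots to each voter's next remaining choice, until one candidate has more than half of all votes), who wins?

A

Round 1: A 5, B 7, C 3. C eliminated.
Round 2: A 8, B 7. A has a majority (≥8).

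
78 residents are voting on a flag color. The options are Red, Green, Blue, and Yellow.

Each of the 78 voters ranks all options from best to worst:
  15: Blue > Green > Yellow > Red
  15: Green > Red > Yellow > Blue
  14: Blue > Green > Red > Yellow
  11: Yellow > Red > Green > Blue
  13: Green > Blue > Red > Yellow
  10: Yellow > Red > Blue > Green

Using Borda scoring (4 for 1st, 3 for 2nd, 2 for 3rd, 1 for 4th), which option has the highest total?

Green

Red: 15×1 + 15×3 + 14×2 + 11×3 + 13×2 + 10×3 = 177
Green: 15×3 + 15×4 + 14×3 + 11×2 + 13×4 + 10×1 = 231
Blue: 15×4 + 15×1 + 14×4 + 11×1 + 13×3 + 10×2 = 201
Yellow: 15×2 + 15×2 + 14×1 + 11×4 + 13×1 + 10×4 = 171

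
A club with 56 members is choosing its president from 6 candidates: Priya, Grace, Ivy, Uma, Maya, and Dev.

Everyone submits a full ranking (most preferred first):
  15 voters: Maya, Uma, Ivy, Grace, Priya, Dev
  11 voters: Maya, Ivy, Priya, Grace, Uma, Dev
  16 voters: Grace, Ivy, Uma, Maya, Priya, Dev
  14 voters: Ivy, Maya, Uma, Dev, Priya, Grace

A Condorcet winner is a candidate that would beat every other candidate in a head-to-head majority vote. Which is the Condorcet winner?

Ivy

Ivy vs Priya: 56–0
Ivy vs Grace: 40–16
Ivy vs Uma: 41–15
Ivy vs Maya: 30–26
Ivy vs Dev: 56–0
Ivy beats every other candidate.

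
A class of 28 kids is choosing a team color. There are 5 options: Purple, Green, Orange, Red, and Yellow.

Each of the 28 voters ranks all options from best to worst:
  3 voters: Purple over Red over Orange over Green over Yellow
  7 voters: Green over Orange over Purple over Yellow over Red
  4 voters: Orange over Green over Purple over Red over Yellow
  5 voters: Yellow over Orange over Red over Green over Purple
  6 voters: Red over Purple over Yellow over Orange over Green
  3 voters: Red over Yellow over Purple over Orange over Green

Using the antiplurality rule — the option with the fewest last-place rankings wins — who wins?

Orange

Last-place votes: Purple 5, Green 9, Orange 0, Red 7, Yellow 7.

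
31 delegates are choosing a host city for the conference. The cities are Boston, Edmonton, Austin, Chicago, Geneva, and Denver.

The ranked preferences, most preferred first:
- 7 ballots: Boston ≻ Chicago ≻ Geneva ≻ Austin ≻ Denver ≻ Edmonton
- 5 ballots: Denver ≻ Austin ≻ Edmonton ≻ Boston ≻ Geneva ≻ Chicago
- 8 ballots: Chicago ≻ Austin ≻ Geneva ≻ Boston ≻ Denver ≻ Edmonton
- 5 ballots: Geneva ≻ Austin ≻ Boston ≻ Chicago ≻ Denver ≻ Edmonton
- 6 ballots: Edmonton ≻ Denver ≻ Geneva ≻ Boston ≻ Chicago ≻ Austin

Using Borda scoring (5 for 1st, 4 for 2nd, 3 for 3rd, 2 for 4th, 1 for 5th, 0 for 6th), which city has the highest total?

Geneva

Boston: 7×5 + 5×2 + 8×2 + 5×3 + 6×2 = 88
Edmonton: 7×0 + 5×3 + 8×0 + 5×0 + 6×5 = 45
Austin: 7×2 + 5×4 + 8×4 + 5×4 + 6×0 = 86
Chicago: 7×4 + 5×0 + 8×5 + 5×2 + 6×1 = 84
Geneva: 7×3 + 5×1 + 8×3 + 5×5 + 6×3 = 93
Denver: 7×1 + 5×5 + 8×1 + 5×1 + 6×4 = 69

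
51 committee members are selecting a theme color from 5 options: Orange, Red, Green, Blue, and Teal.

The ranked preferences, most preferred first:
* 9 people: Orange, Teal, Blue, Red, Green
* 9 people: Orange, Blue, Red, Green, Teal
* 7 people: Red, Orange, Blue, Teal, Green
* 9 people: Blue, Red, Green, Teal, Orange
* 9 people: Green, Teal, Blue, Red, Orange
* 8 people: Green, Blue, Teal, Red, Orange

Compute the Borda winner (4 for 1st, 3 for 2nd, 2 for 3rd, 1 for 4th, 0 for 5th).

Orange: 9×4 + 9×4 + 7×3 + 9×0 + 9×0 + 8×0 = 93
Red: 9×1 + 9×2 + 7×4 + 9×3 + 9×1 + 8×1 = 99
Green: 9×0 + 9×1 + 7×0 + 9×2 + 9×4 + 8×4 = 95
Blue: 9×2 + 9×3 + 7×2 + 9×4 + 9×2 + 8×3 = 137
Teal: 9×3 + 9×0 + 7×1 + 9×1 + 9×3 + 8×2 = 86

Blue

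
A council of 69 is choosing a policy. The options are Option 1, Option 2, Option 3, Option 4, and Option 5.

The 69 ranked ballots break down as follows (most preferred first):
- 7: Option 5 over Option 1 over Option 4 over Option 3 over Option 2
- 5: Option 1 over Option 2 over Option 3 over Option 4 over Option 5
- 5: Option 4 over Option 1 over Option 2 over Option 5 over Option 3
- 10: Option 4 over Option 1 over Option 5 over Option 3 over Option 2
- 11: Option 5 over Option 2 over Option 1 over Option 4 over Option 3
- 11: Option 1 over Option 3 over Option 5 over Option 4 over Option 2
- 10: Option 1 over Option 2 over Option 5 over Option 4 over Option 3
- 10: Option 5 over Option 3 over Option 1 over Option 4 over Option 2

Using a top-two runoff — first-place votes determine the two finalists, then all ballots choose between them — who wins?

Round 1 first-place votes: Option 1 26, Option 2 0, Option 3 0, Option 4 15, Option 5 28. Option 5 and Option 1 advance.
Runoff: Option 5 is ranked above Option 1 on 28 ballots, Option 1 above Option 5 on 41.

Option 1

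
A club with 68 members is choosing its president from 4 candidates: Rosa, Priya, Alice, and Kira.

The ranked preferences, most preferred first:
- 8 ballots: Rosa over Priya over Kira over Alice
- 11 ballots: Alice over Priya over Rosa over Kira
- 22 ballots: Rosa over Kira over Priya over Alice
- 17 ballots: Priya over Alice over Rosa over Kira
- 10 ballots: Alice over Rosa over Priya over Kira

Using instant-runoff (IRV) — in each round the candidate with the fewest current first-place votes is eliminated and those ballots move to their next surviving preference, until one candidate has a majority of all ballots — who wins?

Round 1: Rosa 30, Priya 17, Alice 21, Kira 0. Kira eliminated.
Round 2: Rosa 30, Priya 17, Alice 21. Priya eliminated.
Round 3: Rosa 30, Alice 38. Alice has a majority (≥35).

Alice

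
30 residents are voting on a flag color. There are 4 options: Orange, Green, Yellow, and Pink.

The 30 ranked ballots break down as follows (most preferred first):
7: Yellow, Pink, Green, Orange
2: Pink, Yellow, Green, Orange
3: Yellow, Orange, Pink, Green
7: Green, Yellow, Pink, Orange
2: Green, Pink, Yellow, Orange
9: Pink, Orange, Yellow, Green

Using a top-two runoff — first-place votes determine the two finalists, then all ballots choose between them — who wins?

Round 1 first-place votes: Orange 0, Green 9, Yellow 10, Pink 11. Pink and Yellow advance.
Runoff: Pink is ranked above Yellow on 13 ballots, Yellow above Pink on 17.

Yellow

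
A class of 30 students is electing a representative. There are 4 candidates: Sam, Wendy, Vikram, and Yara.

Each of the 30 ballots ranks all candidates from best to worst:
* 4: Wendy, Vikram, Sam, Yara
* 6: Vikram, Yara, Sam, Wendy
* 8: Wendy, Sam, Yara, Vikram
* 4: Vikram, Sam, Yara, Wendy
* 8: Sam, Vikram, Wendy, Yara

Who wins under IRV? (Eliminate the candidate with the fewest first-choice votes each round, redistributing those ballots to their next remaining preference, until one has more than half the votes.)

Round 1: Sam 8, Wendy 12, Vikram 10, Yara 0. Yara eliminated.
Round 2: Sam 8, Wendy 12, Vikram 10. Sam eliminated.
Round 3: Wendy 12, Vikram 18. Vikram has a majority (≥16).

Vikram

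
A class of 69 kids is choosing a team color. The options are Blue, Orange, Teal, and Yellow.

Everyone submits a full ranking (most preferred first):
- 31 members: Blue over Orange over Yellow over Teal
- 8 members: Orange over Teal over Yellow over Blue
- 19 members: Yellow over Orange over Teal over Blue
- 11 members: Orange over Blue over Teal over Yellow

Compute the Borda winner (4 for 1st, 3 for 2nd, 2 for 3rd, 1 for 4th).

Orange

Blue: 31×4 + 8×1 + 19×1 + 11×3 = 184
Orange: 31×3 + 8×4 + 19×3 + 11×4 = 226
Teal: 31×1 + 8×3 + 19×2 + 11×2 = 115
Yellow: 31×2 + 8×2 + 19×4 + 11×1 = 165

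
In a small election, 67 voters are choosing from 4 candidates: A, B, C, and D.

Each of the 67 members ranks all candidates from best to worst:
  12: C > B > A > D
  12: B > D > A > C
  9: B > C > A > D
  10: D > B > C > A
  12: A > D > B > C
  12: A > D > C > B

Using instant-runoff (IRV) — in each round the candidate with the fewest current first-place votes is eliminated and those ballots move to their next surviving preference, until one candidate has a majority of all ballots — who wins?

B

Round 1: A 24, B 21, C 12, D 10. D eliminated.
Round 2: A 24, B 31, C 12. C eliminated.
Round 3: A 24, B 43. B has a majority (≥34).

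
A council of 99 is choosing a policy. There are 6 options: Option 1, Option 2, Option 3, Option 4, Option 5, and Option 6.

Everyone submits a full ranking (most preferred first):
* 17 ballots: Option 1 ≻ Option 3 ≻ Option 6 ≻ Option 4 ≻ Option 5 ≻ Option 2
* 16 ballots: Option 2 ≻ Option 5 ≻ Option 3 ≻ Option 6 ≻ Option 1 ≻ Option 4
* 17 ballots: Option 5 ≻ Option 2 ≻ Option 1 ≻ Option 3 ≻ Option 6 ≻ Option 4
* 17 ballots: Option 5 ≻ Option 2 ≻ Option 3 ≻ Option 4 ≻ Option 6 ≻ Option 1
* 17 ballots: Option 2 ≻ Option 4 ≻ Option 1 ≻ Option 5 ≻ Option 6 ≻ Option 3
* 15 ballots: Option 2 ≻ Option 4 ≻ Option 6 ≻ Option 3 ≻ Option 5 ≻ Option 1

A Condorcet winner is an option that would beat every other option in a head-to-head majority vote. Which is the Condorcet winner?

Option 5

Option 5 vs Option 1: 65–34
Option 5 vs Option 2: 51–48
Option 5 vs Option 3: 67–32
Option 5 vs Option 4: 50–49
Option 5 vs Option 6: 67–32
Option 5 beats every other option.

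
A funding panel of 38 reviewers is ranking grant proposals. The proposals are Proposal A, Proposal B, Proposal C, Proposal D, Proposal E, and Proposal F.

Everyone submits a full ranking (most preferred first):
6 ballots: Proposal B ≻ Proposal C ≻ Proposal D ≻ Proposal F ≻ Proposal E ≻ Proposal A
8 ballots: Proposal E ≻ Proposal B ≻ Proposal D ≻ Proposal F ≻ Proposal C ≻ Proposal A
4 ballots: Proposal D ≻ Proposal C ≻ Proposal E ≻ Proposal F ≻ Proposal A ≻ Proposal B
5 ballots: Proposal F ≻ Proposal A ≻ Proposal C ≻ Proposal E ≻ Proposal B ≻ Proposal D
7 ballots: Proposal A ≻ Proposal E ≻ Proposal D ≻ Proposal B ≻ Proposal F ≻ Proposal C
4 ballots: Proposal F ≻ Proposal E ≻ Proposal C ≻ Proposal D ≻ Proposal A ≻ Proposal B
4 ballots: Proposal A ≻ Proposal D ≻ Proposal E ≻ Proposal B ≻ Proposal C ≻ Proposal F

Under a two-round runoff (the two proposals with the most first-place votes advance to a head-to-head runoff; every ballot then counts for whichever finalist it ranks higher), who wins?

Proposal F

Round 1 first-place votes: Proposal A 11, Proposal B 6, Proposal C 0, Proposal D 4, Proposal E 8, Proposal F 9. Proposal A and Proposal F advance.
Runoff: Proposal A is ranked above Proposal F on 11 ballots, Proposal F above Proposal A on 27.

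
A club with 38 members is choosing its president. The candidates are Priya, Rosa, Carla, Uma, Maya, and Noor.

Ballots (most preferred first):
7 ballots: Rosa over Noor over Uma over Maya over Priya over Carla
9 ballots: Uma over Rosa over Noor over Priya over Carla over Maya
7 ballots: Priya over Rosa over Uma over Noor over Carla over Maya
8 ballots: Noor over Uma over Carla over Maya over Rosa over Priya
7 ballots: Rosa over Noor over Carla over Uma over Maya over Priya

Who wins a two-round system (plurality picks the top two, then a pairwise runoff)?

Rosa

Round 1 first-place votes: Priya 7, Rosa 14, Carla 0, Uma 9, Maya 0, Noor 8. Rosa and Uma advance.
Runoff: Rosa is ranked above Uma on 21 ballots, Uma above Rosa on 17.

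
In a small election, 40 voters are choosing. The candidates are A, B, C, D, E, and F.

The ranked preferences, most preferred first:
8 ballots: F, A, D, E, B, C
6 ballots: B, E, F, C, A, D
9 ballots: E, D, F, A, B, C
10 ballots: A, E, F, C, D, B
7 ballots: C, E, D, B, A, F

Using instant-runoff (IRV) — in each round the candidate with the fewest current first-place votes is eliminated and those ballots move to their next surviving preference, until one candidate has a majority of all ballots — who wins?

Round 1: A 10, B 6, C 7, D 0, E 9, F 8. D eliminated.
Round 2: A 10, B 6, C 7, E 9, F 8. B eliminated.
Round 3: A 10, C 7, E 15, F 8. C eliminated.
Round 4: A 10, E 22, F 8. E has a majority (≥21).

E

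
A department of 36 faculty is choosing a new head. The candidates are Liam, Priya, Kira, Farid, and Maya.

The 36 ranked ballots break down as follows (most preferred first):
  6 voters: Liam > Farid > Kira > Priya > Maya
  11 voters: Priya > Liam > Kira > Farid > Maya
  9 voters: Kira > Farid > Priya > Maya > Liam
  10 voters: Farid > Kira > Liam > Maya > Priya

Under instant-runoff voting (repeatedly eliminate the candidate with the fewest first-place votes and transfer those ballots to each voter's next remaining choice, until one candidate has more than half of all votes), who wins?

Round 1: Liam 6, Priya 11, Kira 9, Farid 10, Maya 0. Maya eliminated.
Round 2: Liam 6, Priya 11, Kira 9, Farid 10. Liam eliminated.
Round 3: Priya 11, Kira 9, Farid 16. Kira eliminated.
Round 4: Priya 11, Farid 25. Farid has a majority (≥19).

Farid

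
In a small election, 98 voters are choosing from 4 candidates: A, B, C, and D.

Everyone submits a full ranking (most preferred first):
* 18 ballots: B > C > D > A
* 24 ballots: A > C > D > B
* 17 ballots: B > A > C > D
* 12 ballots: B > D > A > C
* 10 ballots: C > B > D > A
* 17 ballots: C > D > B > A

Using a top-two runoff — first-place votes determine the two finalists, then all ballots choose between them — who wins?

C

Round 1 first-place votes: A 24, B 47, C 27, D 0. B and C advance.
Runoff: B is ranked above C on 47 ballots, C above B on 51.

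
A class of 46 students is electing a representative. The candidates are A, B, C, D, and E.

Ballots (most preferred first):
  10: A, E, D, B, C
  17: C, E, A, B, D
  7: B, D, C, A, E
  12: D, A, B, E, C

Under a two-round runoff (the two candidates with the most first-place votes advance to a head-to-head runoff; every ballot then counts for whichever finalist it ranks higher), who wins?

Round 1 first-place votes: A 10, B 7, C 17, D 12, E 0. C and D advance.
Runoff: C is ranked above D on 17 ballots, D above C on 29.

D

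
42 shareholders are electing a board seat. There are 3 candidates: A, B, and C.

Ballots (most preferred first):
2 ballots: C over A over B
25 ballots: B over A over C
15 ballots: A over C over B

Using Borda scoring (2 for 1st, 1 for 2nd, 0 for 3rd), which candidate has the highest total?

A

A: 2×1 + 25×1 + 15×2 = 57
B: 2×0 + 25×2 + 15×0 = 50
C: 2×2 + 25×0 + 15×1 = 19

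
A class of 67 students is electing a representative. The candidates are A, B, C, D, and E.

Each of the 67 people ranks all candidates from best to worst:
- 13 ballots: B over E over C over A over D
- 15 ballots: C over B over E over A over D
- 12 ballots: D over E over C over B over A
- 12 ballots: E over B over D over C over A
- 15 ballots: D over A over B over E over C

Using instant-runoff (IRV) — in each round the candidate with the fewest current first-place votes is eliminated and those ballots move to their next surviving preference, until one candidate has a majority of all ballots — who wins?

B

Round 1: A 0, B 13, C 15, D 27, E 12. A eliminated.
Round 2: B 13, C 15, D 27, E 12. E eliminated.
Round 3: B 25, C 15, D 27. C eliminated.
Round 4: B 40, D 27. B has a majority (≥34).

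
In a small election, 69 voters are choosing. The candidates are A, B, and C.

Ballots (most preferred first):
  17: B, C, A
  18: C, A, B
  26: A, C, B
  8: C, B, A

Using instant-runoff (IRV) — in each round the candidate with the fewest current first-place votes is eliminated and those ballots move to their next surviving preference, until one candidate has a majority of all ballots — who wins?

Round 1: A 26, B 17, C 26. B eliminated.
Round 2: A 26, C 43. C has a majority (≥35).

C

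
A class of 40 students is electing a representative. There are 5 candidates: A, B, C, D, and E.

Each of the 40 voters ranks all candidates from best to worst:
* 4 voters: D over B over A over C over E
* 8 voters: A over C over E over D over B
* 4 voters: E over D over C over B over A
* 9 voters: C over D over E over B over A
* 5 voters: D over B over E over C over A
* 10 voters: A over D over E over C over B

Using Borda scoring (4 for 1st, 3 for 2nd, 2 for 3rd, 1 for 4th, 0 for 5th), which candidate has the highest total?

D

A: 4×2 + 8×4 + 4×0 + 9×0 + 5×0 + 10×4 = 80
B: 4×3 + 8×0 + 4×1 + 9×1 + 5×3 + 10×0 = 40
C: 4×1 + 8×3 + 4×2 + 9×4 + 5×1 + 10×1 = 87
D: 4×4 + 8×1 + 4×3 + 9×3 + 5×4 + 10×3 = 113
E: 4×0 + 8×2 + 4×4 + 9×2 + 5×2 + 10×2 = 80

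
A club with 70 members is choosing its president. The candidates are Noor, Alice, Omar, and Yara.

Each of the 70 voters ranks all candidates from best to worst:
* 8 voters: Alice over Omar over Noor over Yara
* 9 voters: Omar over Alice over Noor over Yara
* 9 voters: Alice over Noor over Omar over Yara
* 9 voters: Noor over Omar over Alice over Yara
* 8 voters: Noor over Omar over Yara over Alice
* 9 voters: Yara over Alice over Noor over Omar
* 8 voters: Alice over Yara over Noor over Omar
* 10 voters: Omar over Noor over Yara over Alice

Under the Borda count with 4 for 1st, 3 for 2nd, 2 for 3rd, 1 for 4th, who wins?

Noor

Noor: 8×2 + 9×2 + 9×3 + 9×4 + 8×4 + 9×2 + 8×2 + 10×3 = 193
Alice: 8×4 + 9×3 + 9×4 + 9×2 + 8×1 + 9×3 + 8×4 + 10×1 = 190
Omar: 8×3 + 9×4 + 9×2 + 9×3 + 8×3 + 9×1 + 8×1 + 10×4 = 186
Yara: 8×1 + 9×1 + 9×1 + 9×1 + 8×2 + 9×4 + 8×3 + 10×2 = 131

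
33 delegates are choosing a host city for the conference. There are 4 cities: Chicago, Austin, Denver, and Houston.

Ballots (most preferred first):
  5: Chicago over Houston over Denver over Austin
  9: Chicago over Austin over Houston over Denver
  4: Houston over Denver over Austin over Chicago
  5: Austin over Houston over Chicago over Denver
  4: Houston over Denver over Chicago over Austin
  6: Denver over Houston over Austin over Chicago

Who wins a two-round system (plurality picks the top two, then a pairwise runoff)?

Round 1 first-place votes: Chicago 14, Austin 5, Denver 6, Houston 8. Chicago and Houston advance.
Runoff: Chicago is ranked above Houston on 14 ballots, Houston above Chicago on 19.

Houston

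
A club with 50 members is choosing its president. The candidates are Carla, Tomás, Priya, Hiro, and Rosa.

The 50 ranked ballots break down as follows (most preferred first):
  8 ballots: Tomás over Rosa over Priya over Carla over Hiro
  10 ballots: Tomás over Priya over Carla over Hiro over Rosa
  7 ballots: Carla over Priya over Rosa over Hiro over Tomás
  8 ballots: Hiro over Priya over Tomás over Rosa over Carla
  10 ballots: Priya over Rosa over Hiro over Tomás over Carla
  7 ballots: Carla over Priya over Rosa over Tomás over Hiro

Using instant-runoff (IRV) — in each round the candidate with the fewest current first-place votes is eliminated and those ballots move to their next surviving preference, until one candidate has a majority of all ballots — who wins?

Round 1: Carla 14, Tomás 18, Priya 10, Hiro 8, Rosa 0. Rosa eliminated.
Round 2: Carla 14, Tomás 18, Priya 10, Hiro 8. Hiro eliminated.
Round 3: Carla 14, Tomás 18, Priya 18. Carla eliminated.
Round 4: Tomás 18, Priya 32. Priya has a majority (≥26).

Priya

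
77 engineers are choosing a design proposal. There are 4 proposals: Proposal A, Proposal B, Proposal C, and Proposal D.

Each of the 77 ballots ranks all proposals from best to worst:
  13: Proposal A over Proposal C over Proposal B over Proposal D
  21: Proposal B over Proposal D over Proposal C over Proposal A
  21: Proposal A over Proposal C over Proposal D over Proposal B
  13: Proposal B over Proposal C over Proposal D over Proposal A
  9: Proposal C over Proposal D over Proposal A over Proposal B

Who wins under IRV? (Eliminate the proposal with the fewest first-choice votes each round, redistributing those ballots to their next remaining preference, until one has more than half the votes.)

Round 1: Proposal A 34, Proposal B 34, Proposal C 9, Proposal D 0. Proposal D eliminated.
Round 2: Proposal A 34, Proposal B 34, Proposal C 9. Proposal C eliminated.
Round 3: Proposal A 43, Proposal B 34. Proposal A has a majority (≥39).

Proposal A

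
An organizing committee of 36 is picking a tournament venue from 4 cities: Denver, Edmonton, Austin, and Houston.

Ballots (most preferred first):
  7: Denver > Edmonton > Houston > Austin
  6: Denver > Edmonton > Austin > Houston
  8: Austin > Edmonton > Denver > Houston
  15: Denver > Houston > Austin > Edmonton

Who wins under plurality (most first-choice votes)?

First-place votes: Denver 28, Edmonton 0, Austin 8, Houston 0.

Denver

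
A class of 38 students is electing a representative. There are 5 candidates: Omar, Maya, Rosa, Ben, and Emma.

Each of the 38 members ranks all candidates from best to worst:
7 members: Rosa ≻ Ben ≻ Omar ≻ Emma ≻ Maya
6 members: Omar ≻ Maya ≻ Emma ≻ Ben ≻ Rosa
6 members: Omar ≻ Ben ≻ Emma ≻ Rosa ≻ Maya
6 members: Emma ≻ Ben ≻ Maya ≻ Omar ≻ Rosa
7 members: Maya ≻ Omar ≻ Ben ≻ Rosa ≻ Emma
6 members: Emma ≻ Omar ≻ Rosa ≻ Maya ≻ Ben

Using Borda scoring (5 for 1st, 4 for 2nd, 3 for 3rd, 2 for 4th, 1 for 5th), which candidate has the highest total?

Omar: 7×3 + 6×5 + 6×5 + 6×2 + 7×4 + 6×4 = 145
Maya: 7×1 + 6×4 + 6×1 + 6×3 + 7×5 + 6×2 = 102
Rosa: 7×5 + 6×1 + 6×2 + 6×1 + 7×2 + 6×3 = 91
Ben: 7×4 + 6×2 + 6×4 + 6×4 + 7×3 + 6×1 = 115
Emma: 7×2 + 6×3 + 6×3 + 6×5 + 7×1 + 6×5 = 117

Omar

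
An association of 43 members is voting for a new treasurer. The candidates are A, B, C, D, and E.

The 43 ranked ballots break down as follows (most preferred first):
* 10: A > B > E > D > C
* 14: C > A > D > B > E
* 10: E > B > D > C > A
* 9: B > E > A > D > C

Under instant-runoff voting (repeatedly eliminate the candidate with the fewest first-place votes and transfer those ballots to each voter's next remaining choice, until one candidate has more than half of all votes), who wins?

E

Round 1: A 10, B 9, C 14, D 0, E 10. D eliminated.
Round 2: A 10, B 9, C 14, E 10. B eliminated.
Round 3: A 10, C 14, E 19. A eliminated.
Round 4: C 14, E 29. E has a majority (≥22).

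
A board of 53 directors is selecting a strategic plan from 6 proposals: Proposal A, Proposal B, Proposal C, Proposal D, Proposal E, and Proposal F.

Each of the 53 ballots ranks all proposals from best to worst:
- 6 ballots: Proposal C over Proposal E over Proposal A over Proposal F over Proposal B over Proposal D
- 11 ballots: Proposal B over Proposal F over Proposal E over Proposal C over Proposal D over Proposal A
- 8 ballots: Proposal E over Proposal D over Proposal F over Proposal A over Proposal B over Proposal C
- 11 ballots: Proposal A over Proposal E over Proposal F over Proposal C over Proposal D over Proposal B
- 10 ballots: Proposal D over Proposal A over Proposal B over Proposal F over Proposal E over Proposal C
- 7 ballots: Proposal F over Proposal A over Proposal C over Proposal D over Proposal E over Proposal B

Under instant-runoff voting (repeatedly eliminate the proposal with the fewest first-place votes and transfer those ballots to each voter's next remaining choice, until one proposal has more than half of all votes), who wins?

Proposal A

Round 1: Proposal A 11, Proposal B 11, Proposal C 6, Proposal D 10, Proposal E 8, Proposal F 7. Proposal C eliminated.
Round 2: Proposal A 11, Proposal B 11, Proposal D 10, Proposal E 14, Proposal F 7. Proposal F eliminated.
Round 3: Proposal A 18, Proposal B 11, Proposal D 10, Proposal E 14. Proposal D eliminated.
Round 4: Proposal A 28, Proposal B 11, Proposal E 14. Proposal A has a majority (≥27).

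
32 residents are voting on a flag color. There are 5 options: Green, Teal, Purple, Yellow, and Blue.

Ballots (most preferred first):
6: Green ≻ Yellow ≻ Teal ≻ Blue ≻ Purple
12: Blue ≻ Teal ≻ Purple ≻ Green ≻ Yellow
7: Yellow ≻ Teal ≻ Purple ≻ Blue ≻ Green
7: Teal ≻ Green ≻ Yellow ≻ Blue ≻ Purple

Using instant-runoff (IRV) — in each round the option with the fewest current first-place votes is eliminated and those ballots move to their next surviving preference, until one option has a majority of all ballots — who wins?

Round 1: Green 6, Teal 7, Purple 0, Yellow 7, Blue 12. Purple eliminated.
Round 2: Green 6, Teal 7, Yellow 7, Blue 12. Green eliminated.
Round 3: Teal 7, Yellow 13, Blue 12. Teal eliminated.
Round 4: Yellow 20, Blue 12. Yellow has a majority (≥17).

Yellow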